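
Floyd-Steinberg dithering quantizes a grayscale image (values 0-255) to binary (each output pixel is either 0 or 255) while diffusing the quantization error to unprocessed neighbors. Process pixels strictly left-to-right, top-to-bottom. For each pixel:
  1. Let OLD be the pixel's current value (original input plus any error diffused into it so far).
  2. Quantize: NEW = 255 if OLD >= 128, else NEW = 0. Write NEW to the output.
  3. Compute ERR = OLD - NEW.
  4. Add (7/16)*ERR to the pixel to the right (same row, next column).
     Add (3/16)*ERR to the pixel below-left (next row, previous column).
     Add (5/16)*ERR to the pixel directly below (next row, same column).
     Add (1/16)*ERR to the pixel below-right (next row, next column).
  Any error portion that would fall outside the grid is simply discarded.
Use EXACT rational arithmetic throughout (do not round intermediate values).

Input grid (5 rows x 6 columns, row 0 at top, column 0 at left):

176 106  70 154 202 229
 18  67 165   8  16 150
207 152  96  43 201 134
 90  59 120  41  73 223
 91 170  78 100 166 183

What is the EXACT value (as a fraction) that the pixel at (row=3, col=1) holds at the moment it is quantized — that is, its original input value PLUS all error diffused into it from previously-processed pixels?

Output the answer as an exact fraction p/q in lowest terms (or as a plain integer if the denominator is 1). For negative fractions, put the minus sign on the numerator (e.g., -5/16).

(0,0): OLD=176 → NEW=255, ERR=-79
(0,1): OLD=1143/16 → NEW=0, ERR=1143/16
(0,2): OLD=25921/256 → NEW=0, ERR=25921/256
(0,3): OLD=812231/4096 → NEW=255, ERR=-232249/4096
(0,4): OLD=11612529/65536 → NEW=255, ERR=-5099151/65536
(0,5): OLD=204429847/1048576 → NEW=255, ERR=-62957033/1048576
(1,0): OLD=1717/256 → NEW=0, ERR=1717/256
(1,1): OLD=217715/2048 → NEW=0, ERR=217715/2048
(1,2): OLD=15530991/65536 → NEW=255, ERR=-1180689/65536
(1,3): OLD=-6779453/262144 → NEW=0, ERR=-6779453/262144
(1,4): OLD=-577648151/16777216 → NEW=0, ERR=-577648151/16777216
(1,5): OLD=29879836047/268435456 → NEW=0, ERR=29879836047/268435456
(2,0): OLD=7504801/32768 → NEW=255, ERR=-851039/32768
(2,1): OLD=179200891/1048576 → NEW=255, ERR=-88185989/1048576
(2,2): OLD=928972337/16777216 → NEW=0, ERR=928972337/16777216
(2,3): OLD=6920452585/134217728 → NEW=0, ERR=6920452585/134217728
(2,4): OLD=996660258875/4294967296 → NEW=255, ERR=-98556401605/4294967296
(2,5): OLD=10761024028493/68719476736 → NEW=255, ERR=-6762442539187/68719476736
(3,0): OLD=1109225233/16777216 → NEW=0, ERR=1109225233/16777216
(3,1): OLD=9449287229/134217728 → NEW=0, ERR=9449287229/134217728
Target (3,1): original=59, with diffused error = 9449287229/134217728

Answer: 9449287229/134217728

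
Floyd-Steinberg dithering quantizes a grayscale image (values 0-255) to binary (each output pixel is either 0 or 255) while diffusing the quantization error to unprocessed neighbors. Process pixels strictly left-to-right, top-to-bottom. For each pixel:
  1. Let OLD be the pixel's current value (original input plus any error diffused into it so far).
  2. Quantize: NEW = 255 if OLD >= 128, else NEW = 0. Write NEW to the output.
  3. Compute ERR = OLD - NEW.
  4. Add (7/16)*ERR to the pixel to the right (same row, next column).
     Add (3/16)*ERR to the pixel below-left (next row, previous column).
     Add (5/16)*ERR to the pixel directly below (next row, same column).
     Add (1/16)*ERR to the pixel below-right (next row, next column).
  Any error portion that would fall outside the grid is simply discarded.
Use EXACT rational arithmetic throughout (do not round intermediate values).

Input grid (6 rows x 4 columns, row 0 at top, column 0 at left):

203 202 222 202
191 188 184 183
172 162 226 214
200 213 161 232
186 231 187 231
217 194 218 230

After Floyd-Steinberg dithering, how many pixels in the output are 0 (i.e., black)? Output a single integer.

(0,0): OLD=203 → NEW=255, ERR=-52
(0,1): OLD=717/4 → NEW=255, ERR=-303/4
(0,2): OLD=12087/64 → NEW=255, ERR=-4233/64
(0,3): OLD=177217/1024 → NEW=255, ERR=-83903/1024
(1,0): OLD=10275/64 → NEW=255, ERR=-6045/64
(1,1): OLD=54965/512 → NEW=0, ERR=54965/512
(1,2): OLD=3116249/16384 → NEW=255, ERR=-1061671/16384
(1,3): OLD=32744767/262144 → NEW=0, ERR=32744767/262144
(2,0): OLD=1332119/8192 → NEW=255, ERR=-756841/8192
(2,1): OLD=35933421/262144 → NEW=255, ERR=-30913299/262144
(2,2): OLD=96620289/524288 → NEW=255, ERR=-37073151/524288
(2,3): OLD=1829124253/8388608 → NEW=255, ERR=-309970787/8388608
(3,0): OLD=625026343/4194304 → NEW=255, ERR=-444521177/4194304
(3,1): OLD=7432217657/67108864 → NEW=0, ERR=7432217657/67108864
(3,2): OLD=185818037191/1073741824 → NEW=255, ERR=-87986127929/1073741824
(3,3): OLD=3095519638257/17179869184 → NEW=255, ERR=-1285347003663/17179869184
(4,0): OLD=186450938075/1073741824 → NEW=255, ERR=-87353227045/1073741824
(4,1): OLD=1786949399825/8589934592 → NEW=255, ERR=-403483921135/8589934592
(4,2): OLD=36761110177521/274877906944 → NEW=255, ERR=-33332756093199/274877906944
(4,3): OLD=657267242369767/4398046511104 → NEW=255, ERR=-464234617961753/4398046511104
(5,0): OLD=25119672058219/137438953472 → NEW=255, ERR=-9927261077141/137438953472
(5,1): OLD=527321246289485/4398046511104 → NEW=0, ERR=527321246289485/4398046511104
(5,2): OLD=461428963931089/2199023255552 → NEW=255, ERR=-99321966234671/2199023255552
(5,3): OLD=11939806446277377/70368744177664 → NEW=255, ERR=-6004223319026943/70368744177664
Output grid:
  Row 0: ####  (0 black, running=0)
  Row 1: #.#.  (2 black, running=2)
  Row 2: ####  (0 black, running=2)
  Row 3: #.##  (1 black, running=3)
  Row 4: ####  (0 black, running=3)
  Row 5: #.##  (1 black, running=4)

Answer: 4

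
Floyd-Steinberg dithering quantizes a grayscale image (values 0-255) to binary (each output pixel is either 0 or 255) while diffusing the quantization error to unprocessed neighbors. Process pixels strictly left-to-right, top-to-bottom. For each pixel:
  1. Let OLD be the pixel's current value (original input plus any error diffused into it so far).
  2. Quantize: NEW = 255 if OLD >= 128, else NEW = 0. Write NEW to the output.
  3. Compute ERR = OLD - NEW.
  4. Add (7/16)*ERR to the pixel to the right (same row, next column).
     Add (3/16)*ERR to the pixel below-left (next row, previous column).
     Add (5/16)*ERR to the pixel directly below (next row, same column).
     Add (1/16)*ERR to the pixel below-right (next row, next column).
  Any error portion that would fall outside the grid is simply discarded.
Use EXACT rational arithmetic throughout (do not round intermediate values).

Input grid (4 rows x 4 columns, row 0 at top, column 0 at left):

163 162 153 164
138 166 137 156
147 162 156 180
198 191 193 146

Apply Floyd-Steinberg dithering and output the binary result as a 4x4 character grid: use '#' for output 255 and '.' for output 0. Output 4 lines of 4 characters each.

(0,0): OLD=163 → NEW=255, ERR=-92
(0,1): OLD=487/4 → NEW=0, ERR=487/4
(0,2): OLD=13201/64 → NEW=255, ERR=-3119/64
(0,3): OLD=146103/1024 → NEW=255, ERR=-115017/1024
(1,0): OLD=8453/64 → NEW=255, ERR=-7867/64
(1,1): OLD=69315/512 → NEW=255, ERR=-61245/512
(1,2): OLD=917279/16384 → NEW=0, ERR=917279/16384
(1,3): OLD=37315593/262144 → NEW=255, ERR=-29531127/262144
(2,0): OLD=705809/8192 → NEW=0, ERR=705809/8192
(2,1): OLD=43287339/262144 → NEW=255, ERR=-23559381/262144
(2,2): OLD=55353407/524288 → NEW=0, ERR=55353407/524288
(2,3): OLD=1631464947/8388608 → NEW=255, ERR=-507630093/8388608
(3,0): OLD=872723489/4194304 → NEW=255, ERR=-196824031/4194304
(3,1): OLD=11245130303/67108864 → NEW=255, ERR=-5867630017/67108864
(3,2): OLD=183370618625/1073741824 → NEW=255, ERR=-90433546495/1073741824
(3,3): OLD=1663706593415/17179869184 → NEW=0, ERR=1663706593415/17179869184
Row 0: #.##
Row 1: ##.#
Row 2: .#.#
Row 3: ###.

Answer: #.##
##.#
.#.#
###.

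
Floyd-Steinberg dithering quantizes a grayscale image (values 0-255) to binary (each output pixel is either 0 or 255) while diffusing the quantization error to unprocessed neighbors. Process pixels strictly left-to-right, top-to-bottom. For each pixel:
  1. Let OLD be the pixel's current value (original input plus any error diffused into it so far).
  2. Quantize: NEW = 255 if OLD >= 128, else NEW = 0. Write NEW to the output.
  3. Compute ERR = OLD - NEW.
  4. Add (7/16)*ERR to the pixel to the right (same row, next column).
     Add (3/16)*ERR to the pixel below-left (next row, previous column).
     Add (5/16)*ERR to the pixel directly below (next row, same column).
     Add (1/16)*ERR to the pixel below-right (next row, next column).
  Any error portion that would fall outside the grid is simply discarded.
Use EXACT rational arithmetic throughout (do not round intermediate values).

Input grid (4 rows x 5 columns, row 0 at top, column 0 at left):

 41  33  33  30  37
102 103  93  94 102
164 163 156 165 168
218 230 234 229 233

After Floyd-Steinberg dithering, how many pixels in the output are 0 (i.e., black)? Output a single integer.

Answer: 9

Derivation:
(0,0): OLD=41 → NEW=0, ERR=41
(0,1): OLD=815/16 → NEW=0, ERR=815/16
(0,2): OLD=14153/256 → NEW=0, ERR=14153/256
(0,3): OLD=221951/4096 → NEW=0, ERR=221951/4096
(0,4): OLD=3978489/65536 → NEW=0, ERR=3978489/65536
(1,0): OLD=31837/256 → NEW=0, ERR=31837/256
(1,1): OLD=381451/2048 → NEW=255, ERR=-140789/2048
(1,2): OLD=6130535/65536 → NEW=0, ERR=6130535/65536
(1,3): OLD=43698651/262144 → NEW=255, ERR=-23148069/262144
(1,4): OLD=359557169/4194304 → NEW=0, ERR=359557169/4194304
(2,0): OLD=6225065/32768 → NEW=255, ERR=-2130775/32768
(2,1): OLD=145102675/1048576 → NEW=255, ERR=-122284205/1048576
(2,2): OLD=1901838265/16777216 → NEW=0, ERR=1901838265/16777216
(2,3): OLD=56081439003/268435456 → NEW=255, ERR=-12369602277/268435456
(2,4): OLD=726321961213/4294967296 → NEW=255, ERR=-368894699267/4294967296
(3,0): OLD=2949656473/16777216 → NEW=255, ERR=-1328533607/16777216
(3,1): OLD=23636120613/134217728 → NEW=255, ERR=-10589400027/134217728
(3,2): OLD=940504244775/4294967296 → NEW=255, ERR=-154712415705/4294967296
(3,3): OLD=1630548947311/8589934592 → NEW=255, ERR=-559884373649/8589934592
(3,4): OLD=24019311277899/137438953472 → NEW=255, ERR=-11027621857461/137438953472
Output grid:
  Row 0: .....  (5 black, running=5)
  Row 1: .#.#.  (3 black, running=8)
  Row 2: ##.##  (1 black, running=9)
  Row 3: #####  (0 black, running=9)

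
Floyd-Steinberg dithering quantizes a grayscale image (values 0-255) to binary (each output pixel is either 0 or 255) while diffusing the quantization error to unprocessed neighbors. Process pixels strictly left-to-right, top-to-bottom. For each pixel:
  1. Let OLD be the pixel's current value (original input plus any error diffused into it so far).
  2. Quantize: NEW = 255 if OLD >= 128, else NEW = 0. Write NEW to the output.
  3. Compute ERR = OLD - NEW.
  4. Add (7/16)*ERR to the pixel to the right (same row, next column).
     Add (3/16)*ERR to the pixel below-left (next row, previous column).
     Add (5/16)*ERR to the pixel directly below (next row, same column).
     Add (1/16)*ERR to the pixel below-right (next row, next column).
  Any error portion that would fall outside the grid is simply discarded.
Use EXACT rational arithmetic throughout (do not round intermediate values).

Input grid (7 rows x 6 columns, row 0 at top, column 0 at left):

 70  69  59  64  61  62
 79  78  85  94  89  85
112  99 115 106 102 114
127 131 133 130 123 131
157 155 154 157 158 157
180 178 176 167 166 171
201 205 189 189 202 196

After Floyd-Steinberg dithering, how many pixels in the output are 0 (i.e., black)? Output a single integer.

Answer: 20

Derivation:
(0,0): OLD=70 → NEW=0, ERR=70
(0,1): OLD=797/8 → NEW=0, ERR=797/8
(0,2): OLD=13131/128 → NEW=0, ERR=13131/128
(0,3): OLD=222989/2048 → NEW=0, ERR=222989/2048
(0,4): OLD=3559771/32768 → NEW=0, ERR=3559771/32768
(0,5): OLD=57424253/524288 → NEW=0, ERR=57424253/524288
(1,0): OLD=15303/128 → NEW=0, ERR=15303/128
(1,1): OLD=189489/1024 → NEW=255, ERR=-71631/1024
(1,2): OLD=3705925/32768 → NEW=0, ERR=3705925/32768
(1,3): OLD=26776129/131072 → NEW=255, ERR=-6647231/131072
(1,4): OLD=1074603267/8388608 → NEW=255, ERR=-1064491773/8388608
(1,5): OLD=9462306085/134217728 → NEW=0, ERR=9462306085/134217728
(2,0): OLD=2232235/16384 → NEW=255, ERR=-1945685/16384
(2,1): OLD=28239305/524288 → NEW=0, ERR=28239305/524288
(2,2): OLD=1342397211/8388608 → NEW=255, ERR=-796697829/8388608
(2,3): OLD=2139160963/67108864 → NEW=0, ERR=2139160963/67108864
(2,4): OLD=185412397449/2147483648 → NEW=0, ERR=185412397449/2147483648
(2,5): OLD=5699371549007/34359738368 → NEW=255, ERR=-3062361734833/34359738368
(3,0): OLD=838761531/8388608 → NEW=0, ERR=838761531/8388608
(3,1): OLD=11163356639/67108864 → NEW=255, ERR=-5949403681/67108864
(3,2): OLD=39663018797/536870912 → NEW=0, ERR=39663018797/536870912
(3,3): OLD=6271878816359/34359738368 → NEW=255, ERR=-2489854467481/34359738368
(3,4): OLD=28466070420167/274877906944 → NEW=0, ERR=28466070420167/274877906944
(3,5): OLD=676644903375945/4398046511104 → NEW=255, ERR=-444856956955575/4398046511104
(4,0): OLD=184279716565/1073741824 → NEW=255, ERR=-89524448555/1073741824
(4,1): OLD=1905595877905/17179869184 → NEW=0, ERR=1905595877905/17179869184
(4,2): OLD=113517245557347/549755813888 → NEW=255, ERR=-26670486984093/549755813888
(4,3): OLD=1206516191968655/8796093022208 → NEW=255, ERR=-1036487528694385/8796093022208
(4,4): OLD=16229137241099263/140737488355328 → NEW=0, ERR=16229137241099263/140737488355328
(4,5): OLD=410534046378512281/2251799813685248 → NEW=255, ERR=-163674906111225959/2251799813685248
(5,0): OLD=48032854999235/274877906944 → NEW=255, ERR=-22061011271485/274877906944
(5,1): OLD=1435897762004595/8796093022208 → NEW=255, ERR=-807105958658445/8796093022208
(5,2): OLD=7426309892302689/70368744177664 → NEW=0, ERR=7426309892302689/70368744177664
(5,3): OLD=438959672137493243/2251799813685248 → NEW=255, ERR=-135249280352244997/2251799813685248
(5,4): OLD=697000099536350539/4503599627370496 → NEW=255, ERR=-451417805443125941/4503599627370496
(5,5): OLD=8044507272986712295/72057594037927936 → NEW=0, ERR=8044507272986712295/72057594037927936
(6,0): OLD=22337155480007993/140737488355328 → NEW=255, ERR=-13550904050600647/140737488355328
(6,1): OLD=335456778341411525/2251799813685248 → NEW=255, ERR=-238752174148326715/2251799813685248
(6,2): OLD=1428505008460259069/9007199254740992 → NEW=255, ERR=-868330801498693891/9007199254740992
(6,3): OLD=16696530162356991177/144115188075855872 → NEW=0, ERR=16696530162356991177/144115188075855872
(6,4): OLD=550040239822141559945/2305843009213693952 → NEW=255, ERR=-37949727527350397815/2305843009213693952
(6,5): OLD=8021470831493684934175/36893488147419103232 → NEW=255, ERR=-1386368646098186389985/36893488147419103232
Output grid:
  Row 0: ......  (6 black, running=6)
  Row 1: .#.##.  (3 black, running=9)
  Row 2: #.#..#  (3 black, running=12)
  Row 3: .#.#.#  (3 black, running=15)
  Row 4: #.##.#  (2 black, running=17)
  Row 5: ##.##.  (2 black, running=19)
  Row 6: ###.##  (1 black, running=20)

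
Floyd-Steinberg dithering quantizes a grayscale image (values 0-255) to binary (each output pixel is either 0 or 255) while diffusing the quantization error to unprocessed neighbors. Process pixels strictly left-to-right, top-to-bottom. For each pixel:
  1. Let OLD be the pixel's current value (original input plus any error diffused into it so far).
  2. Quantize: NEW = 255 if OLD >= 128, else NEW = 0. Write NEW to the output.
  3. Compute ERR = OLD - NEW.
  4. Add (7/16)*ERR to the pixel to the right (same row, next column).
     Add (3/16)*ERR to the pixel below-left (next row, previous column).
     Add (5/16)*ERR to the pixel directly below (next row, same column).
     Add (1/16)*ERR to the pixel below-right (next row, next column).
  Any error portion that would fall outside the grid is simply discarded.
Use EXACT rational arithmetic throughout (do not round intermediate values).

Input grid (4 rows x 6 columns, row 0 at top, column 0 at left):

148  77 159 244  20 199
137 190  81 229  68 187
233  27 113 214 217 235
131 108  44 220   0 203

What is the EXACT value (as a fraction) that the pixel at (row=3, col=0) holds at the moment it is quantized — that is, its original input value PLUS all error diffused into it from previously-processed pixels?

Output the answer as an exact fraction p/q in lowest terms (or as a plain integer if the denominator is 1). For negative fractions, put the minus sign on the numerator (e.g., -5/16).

Answer: 2338486597/16777216

Derivation:
(0,0): OLD=148 → NEW=255, ERR=-107
(0,1): OLD=483/16 → NEW=0, ERR=483/16
(0,2): OLD=44085/256 → NEW=255, ERR=-21195/256
(0,3): OLD=851059/4096 → NEW=255, ERR=-193421/4096
(0,4): OLD=-43227/65536 → NEW=0, ERR=-43227/65536
(0,5): OLD=208364035/1048576 → NEW=255, ERR=-59022845/1048576
(1,0): OLD=27961/256 → NEW=0, ERR=27961/256
(1,1): OLD=460815/2048 → NEW=255, ERR=-61425/2048
(1,2): OLD=2296251/65536 → NEW=0, ERR=2296251/65536
(1,3): OLD=58792095/262144 → NEW=255, ERR=-8054625/262144
(1,4): OLD=685278717/16777216 → NEW=0, ERR=685278717/16777216
(1,5): OLD=50261487579/268435456 → NEW=255, ERR=-18189553701/268435456
(2,0): OLD=8569109/32768 → NEW=255, ERR=213269/32768
(2,1): OLD=35516087/1048576 → NEW=0, ERR=35516087/1048576
(2,2): OLD=2200032997/16777216 → NEW=255, ERR=-2078157083/16777216
(2,3): OLD=21482142205/134217728 → NEW=255, ERR=-12743378435/134217728
(2,4): OLD=745606305399/4294967296 → NEW=255, ERR=-349610355081/4294967296
(2,5): OLD=12422071602865/68719476736 → NEW=255, ERR=-5101394964815/68719476736
(3,0): OLD=2338486597/16777216 → NEW=255, ERR=-1939703483/16777216
Target (3,0): original=131, with diffused error = 2338486597/16777216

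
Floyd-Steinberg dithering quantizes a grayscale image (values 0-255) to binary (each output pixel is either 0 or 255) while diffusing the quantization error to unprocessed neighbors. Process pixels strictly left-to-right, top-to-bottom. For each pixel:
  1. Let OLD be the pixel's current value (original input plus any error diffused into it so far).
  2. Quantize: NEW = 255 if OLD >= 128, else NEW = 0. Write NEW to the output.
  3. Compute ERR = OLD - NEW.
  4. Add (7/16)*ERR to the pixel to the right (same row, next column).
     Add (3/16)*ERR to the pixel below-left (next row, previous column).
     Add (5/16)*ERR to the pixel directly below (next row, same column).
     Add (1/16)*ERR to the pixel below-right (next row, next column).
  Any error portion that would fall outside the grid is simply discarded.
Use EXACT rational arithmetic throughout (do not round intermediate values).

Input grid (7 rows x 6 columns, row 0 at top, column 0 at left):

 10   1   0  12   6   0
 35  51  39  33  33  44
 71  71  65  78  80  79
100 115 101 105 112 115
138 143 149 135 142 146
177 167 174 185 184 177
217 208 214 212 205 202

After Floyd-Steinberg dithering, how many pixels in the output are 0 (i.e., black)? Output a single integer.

Answer: 23

Derivation:
(0,0): OLD=10 → NEW=0, ERR=10
(0,1): OLD=43/8 → NEW=0, ERR=43/8
(0,2): OLD=301/128 → NEW=0, ERR=301/128
(0,3): OLD=26683/2048 → NEW=0, ERR=26683/2048
(0,4): OLD=383389/32768 → NEW=0, ERR=383389/32768
(0,5): OLD=2683723/524288 → NEW=0, ERR=2683723/524288
(1,0): OLD=5009/128 → NEW=0, ERR=5009/128
(1,1): OLD=72567/1024 → NEW=0, ERR=72567/1024
(1,2): OLD=2409027/32768 → NEW=0, ERR=2409027/32768
(1,3): OLD=9381639/131072 → NEW=0, ERR=9381639/131072
(1,4): OLD=585063093/8388608 → NEW=0, ERR=585063093/8388608
(1,5): OLD=10313867107/134217728 → NEW=0, ERR=10313867107/134217728
(2,0): OLD=1581325/16384 → NEW=0, ERR=1581325/16384
(2,1): OLD=79483103/524288 → NEW=255, ERR=-54210337/524288
(2,2): OLD=508243293/8388608 → NEW=0, ERR=508243293/8388608
(2,3): OLD=9700355253/67108864 → NEW=255, ERR=-7412405067/67108864
(2,4): OLD=155378467999/2147483648 → NEW=0, ERR=155378467999/2147483648
(2,5): OLD=4776954127433/34359738368 → NEW=255, ERR=-3984779156407/34359738368
(3,0): OLD=929241789/8388608 → NEW=0, ERR=929241789/8388608
(3,1): OLD=9968636281/67108864 → NEW=255, ERR=-7144124039/67108864
(3,2): OLD=24796324667/536870912 → NEW=0, ERR=24796324667/536870912
(3,3): OLD=3712330495601/34359738368 → NEW=0, ERR=3712330495601/34359738368
(3,4): OLD=42119876600529/274877906944 → NEW=255, ERR=-27973989670191/274877906944
(3,5): OLD=170454698733215/4398046511104 → NEW=0, ERR=170454698733215/4398046511104
(4,0): OLD=163913671155/1073741824 → NEW=255, ERR=-109890493965/1073741824
(4,1): OLD=1383678809431/17179869184 → NEW=0, ERR=1383678809431/17179869184
(4,2): OLD=116699143473621/549755813888 → NEW=255, ERR=-23488589067819/549755813888
(4,3): OLD=1177586372609289/8796093022208 → NEW=255, ERR=-1065417348053751/8796093022208
(4,4): OLD=10024048362122905/140737488355328 → NEW=0, ERR=10024048362122905/140737488355328
(4,5): OLD=411881180419083151/2251799813685248 → NEW=255, ERR=-162327772070655089/2251799813685248
(5,0): OLD=44013186440181/274877906944 → NEW=255, ERR=-26080679830539/274877906944
(5,1): OLD=1198476926476613/8796093022208 → NEW=255, ERR=-1044526794186427/8796093022208
(5,2): OLD=6404869897681991/70368744177664 → NEW=0, ERR=6404869897681991/70368744177664
(5,3): OLD=445076822540025725/2251799813685248 → NEW=255, ERR=-129132129949712515/2251799813685248
(5,4): OLD=720945931687186173/4503599627370496 → NEW=255, ERR=-427471973292290307/4503599627370496
(5,5): OLD=8459382158548594593/72057594037927936 → NEW=0, ERR=8459382158548594593/72057594037927936
(6,0): OLD=23233545817660655/140737488355328 → NEW=255, ERR=-12654513712947985/140737488355328
(6,1): OLD=321306533033837507/2251799813685248 → NEW=255, ERR=-252902419455900733/2251799813685248
(6,2): OLD=1577457390083809931/9007199254740992 → NEW=255, ERR=-719378419875143029/9007199254740992
(6,3): OLD=21189119841110746367/144115188075855872 → NEW=255, ERR=-15560253118232500993/144115188075855872
(6,4): OLD=337872365968923270687/2305843009213693952 → NEW=255, ERR=-250117601380568687073/2305843009213693952
(6,5): OLD=6836296891156800541049/36893488147419103232 → NEW=255, ERR=-2571542586435070783111/36893488147419103232
Output grid:
  Row 0: ......  (6 black, running=6)
  Row 1: ......  (6 black, running=12)
  Row 2: .#.#.#  (3 black, running=15)
  Row 3: .#..#.  (4 black, running=19)
  Row 4: #.##.#  (2 black, running=21)
  Row 5: ##.##.  (2 black, running=23)
  Row 6: ######  (0 black, running=23)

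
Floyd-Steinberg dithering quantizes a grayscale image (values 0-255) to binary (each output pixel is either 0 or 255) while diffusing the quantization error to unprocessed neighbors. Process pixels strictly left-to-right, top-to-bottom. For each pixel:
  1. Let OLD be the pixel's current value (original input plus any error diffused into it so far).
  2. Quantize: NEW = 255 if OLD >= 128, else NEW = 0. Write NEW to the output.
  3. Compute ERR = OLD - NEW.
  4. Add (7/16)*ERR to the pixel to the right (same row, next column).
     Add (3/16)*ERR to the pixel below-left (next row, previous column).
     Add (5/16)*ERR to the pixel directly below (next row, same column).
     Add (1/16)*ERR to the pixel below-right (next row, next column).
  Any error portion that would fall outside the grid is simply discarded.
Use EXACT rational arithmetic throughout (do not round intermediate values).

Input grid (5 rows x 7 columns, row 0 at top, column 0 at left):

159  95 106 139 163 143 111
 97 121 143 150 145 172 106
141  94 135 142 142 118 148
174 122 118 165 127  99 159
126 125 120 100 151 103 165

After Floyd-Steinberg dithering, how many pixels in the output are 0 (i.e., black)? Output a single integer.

Answer: 17

Derivation:
(0,0): OLD=159 → NEW=255, ERR=-96
(0,1): OLD=53 → NEW=0, ERR=53
(0,2): OLD=2067/16 → NEW=255, ERR=-2013/16
(0,3): OLD=21493/256 → NEW=0, ERR=21493/256
(0,4): OLD=818099/4096 → NEW=255, ERR=-226381/4096
(0,5): OLD=7786981/65536 → NEW=0, ERR=7786981/65536
(0,6): OLD=170900803/1048576 → NEW=255, ERR=-96486077/1048576
(1,0): OLD=1231/16 → NEW=0, ERR=1231/16
(1,1): OLD=18129/128 → NEW=255, ERR=-14511/128
(1,2): OLD=299581/4096 → NEW=0, ERR=299581/4096
(1,3): OLD=3113109/16384 → NEW=255, ERR=-1064811/16384
(1,4): OLD=132981483/1048576 → NEW=0, ERR=132981483/1048576
(1,5): OLD=2046049123/8388608 → NEW=255, ERR=-93045917/8388608
(1,6): OLD=10713048237/134217728 → NEW=0, ERR=10713048237/134217728
(2,0): OLD=294475/2048 → NEW=255, ERR=-227765/2048
(2,1): OLD=1863793/65536 → NEW=0, ERR=1863793/65536
(2,2): OLD=158363427/1048576 → NEW=255, ERR=-109023453/1048576
(2,3): OLD=877049083/8388608 → NEW=0, ERR=877049083/8388608
(2,4): OLD=14846599647/67108864 → NEW=255, ERR=-2266160673/67108864
(2,5): OLD=263393922217/2147483648 → NEW=0, ERR=263393922217/2147483648
(2,6): OLD=7762222838191/34359738368 → NEW=255, ERR=-999510445649/34359738368
(3,0): OLD=151601203/1048576 → NEW=255, ERR=-115785677/1048576
(3,1): OLD=470869007/8388608 → NEW=0, ERR=470869007/8388608
(3,2): OLD=8821274793/67108864 → NEW=255, ERR=-8291485527/67108864
(3,3): OLD=35108245645/268435456 → NEW=255, ERR=-33342795635/268435456
(3,4): OLD=3148610841395/34359738368 → NEW=0, ERR=3148610841395/34359738368
(3,5): OLD=46689404820257/274877906944 → NEW=255, ERR=-23404461450463/274877906944
(3,6): OLD=529192169330111/4398046511104 → NEW=0, ERR=529192169330111/4398046511104
(4,0): OLD=13692613669/134217728 → NEW=0, ERR=13692613669/134217728
(4,1): OLD=337383792425/2147483648 → NEW=255, ERR=-210224537815/2147483648
(4,2): OLD=645274525687/34359738368 → NEW=0, ERR=645274525687/34359738368
(4,3): OLD=21676852898285/274877906944 → NEW=0, ERR=21676852898285/274877906944
(4,4): OLD=418715510019435/2199023255552 → NEW=255, ERR=-142035420146325/2199023255552
(4,5): OLD=5377726547902695/70368744177664 → NEW=0, ERR=5377726547902695/70368744177664
(4,6): OLD=259761401879442177/1125899906842624 → NEW=255, ERR=-27343074365426943/1125899906842624
Output grid:
  Row 0: #.#.#.#  (3 black, running=3)
  Row 1: .#.#.#.  (4 black, running=7)
  Row 2: #.#.#.#  (3 black, running=10)
  Row 3: #.##.#.  (3 black, running=13)
  Row 4: .#..#.#  (4 black, running=17)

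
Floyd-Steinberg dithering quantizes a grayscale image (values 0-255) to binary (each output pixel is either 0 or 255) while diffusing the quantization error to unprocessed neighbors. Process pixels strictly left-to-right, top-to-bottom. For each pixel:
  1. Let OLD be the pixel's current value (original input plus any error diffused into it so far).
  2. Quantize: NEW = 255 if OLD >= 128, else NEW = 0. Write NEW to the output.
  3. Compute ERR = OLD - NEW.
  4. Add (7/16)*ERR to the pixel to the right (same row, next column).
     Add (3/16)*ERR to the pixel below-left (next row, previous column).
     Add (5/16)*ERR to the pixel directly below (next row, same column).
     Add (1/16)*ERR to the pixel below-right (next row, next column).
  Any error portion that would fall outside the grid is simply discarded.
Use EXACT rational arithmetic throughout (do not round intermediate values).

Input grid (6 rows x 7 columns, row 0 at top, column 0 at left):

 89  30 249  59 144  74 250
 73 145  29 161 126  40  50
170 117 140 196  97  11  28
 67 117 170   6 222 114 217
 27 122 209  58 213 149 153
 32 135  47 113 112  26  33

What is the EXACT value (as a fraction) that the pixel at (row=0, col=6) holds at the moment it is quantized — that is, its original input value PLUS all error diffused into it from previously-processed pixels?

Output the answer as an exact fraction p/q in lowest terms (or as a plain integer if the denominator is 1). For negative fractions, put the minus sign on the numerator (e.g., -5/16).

Answer: 4478757001/16777216

Derivation:
(0,0): OLD=89 → NEW=0, ERR=89
(0,1): OLD=1103/16 → NEW=0, ERR=1103/16
(0,2): OLD=71465/256 → NEW=255, ERR=6185/256
(0,3): OLD=284959/4096 → NEW=0, ERR=284959/4096
(0,4): OLD=11431897/65536 → NEW=255, ERR=-5279783/65536
(0,5): OLD=40636143/1048576 → NEW=0, ERR=40636143/1048576
(0,6): OLD=4478757001/16777216 → NEW=255, ERR=200566921/16777216
Target (0,6): original=250, with diffused error = 4478757001/16777216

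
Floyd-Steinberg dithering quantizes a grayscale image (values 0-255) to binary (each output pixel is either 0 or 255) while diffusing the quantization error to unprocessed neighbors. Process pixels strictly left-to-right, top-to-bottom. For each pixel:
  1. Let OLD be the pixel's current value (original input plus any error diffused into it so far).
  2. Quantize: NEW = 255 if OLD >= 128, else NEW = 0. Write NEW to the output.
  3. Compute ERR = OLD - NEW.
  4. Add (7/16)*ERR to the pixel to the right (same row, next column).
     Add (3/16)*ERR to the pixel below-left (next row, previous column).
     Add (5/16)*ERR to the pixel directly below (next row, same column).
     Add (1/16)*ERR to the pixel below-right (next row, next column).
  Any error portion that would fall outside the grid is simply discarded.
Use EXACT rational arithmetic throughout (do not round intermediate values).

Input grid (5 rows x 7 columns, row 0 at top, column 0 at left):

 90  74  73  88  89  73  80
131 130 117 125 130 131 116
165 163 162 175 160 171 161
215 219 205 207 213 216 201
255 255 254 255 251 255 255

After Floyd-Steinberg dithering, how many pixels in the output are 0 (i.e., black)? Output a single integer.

(0,0): OLD=90 → NEW=0, ERR=90
(0,1): OLD=907/8 → NEW=0, ERR=907/8
(0,2): OLD=15693/128 → NEW=0, ERR=15693/128
(0,3): OLD=290075/2048 → NEW=255, ERR=-232165/2048
(0,4): OLD=1291197/32768 → NEW=0, ERR=1291197/32768
(0,5): OLD=47311403/524288 → NEW=0, ERR=47311403/524288
(0,6): OLD=1002268461/8388608 → NEW=0, ERR=1002268461/8388608
(1,0): OLD=23089/128 → NEW=255, ERR=-9551/128
(1,1): OLD=165271/1024 → NEW=255, ERR=-95849/1024
(1,2): OLD=3283107/32768 → NEW=0, ERR=3283107/32768
(1,3): OLD=19458887/131072 → NEW=255, ERR=-13964473/131072
(1,4): OLD=885309525/8388608 → NEW=0, ERR=885309525/8388608
(1,5): OLD=15450976549/67108864 → NEW=255, ERR=-1661783771/67108864
(1,6): OLD=159068163211/1073741824 → NEW=255, ERR=-114736001909/1073741824
(2,0): OLD=2033773/16384 → NEW=0, ERR=2033773/16384
(2,1): OLD=106000191/524288 → NEW=255, ERR=-27693249/524288
(2,2): OLD=1211101949/8388608 → NEW=255, ERR=-927993091/8388608
(2,3): OLD=8009961685/67108864 → NEW=0, ERR=8009961685/67108864
(2,4): OLD=125572821573/536870912 → NEW=255, ERR=-11329260987/536870912
(2,5): OLD=2415316888439/17179869184 → NEW=255, ERR=-1965549753481/17179869184
(2,6): OLD=20892197945521/274877906944 → NEW=0, ERR=20892197945521/274877906944
(3,0): OLD=2045874653/8388608 → NEW=255, ERR=-93220387/8388608
(3,1): OLD=12391496153/67108864 → NEW=255, ERR=-4721264167/67108864
(3,2): OLD=85216825147/536870912 → NEW=255, ERR=-51685257413/536870912
(3,3): OLD=410834696317/2147483648 → NEW=255, ERR=-136773633923/2147483648
(3,4): OLD=45230889852381/274877906944 → NEW=255, ERR=-24862976418339/274877906944
(3,5): OLD=337784621701415/2199023255552 → NEW=255, ERR=-222966308464345/2199023255552
(3,6): OLD=6095392179980089/35184372088832 → NEW=255, ERR=-2876622702672071/35184372088832
(4,0): OLD=255911557139/1073741824 → NEW=255, ERR=-17892607981/1073741824
(4,1): OLD=3555873498679/17179869184 → NEW=255, ERR=-824993143241/17179869184
(4,2): OLD=51283184334105/274877906944 → NEW=255, ERR=-18810681936615/274877906944
(4,3): OLD=400620090007011/2199023255552 → NEW=255, ERR=-160130840158749/2199023255552
(4,4): OLD=2953443664960921/17592186044416 → NEW=255, ERR=-1532563776365159/17592186044416
(4,5): OLD=92446711486611129/562949953421312 → NEW=255, ERR=-51105526635823431/562949953421312
(4,6): OLD=1651887932327550943/9007199254740992 → NEW=255, ERR=-644947877631402017/9007199254740992
Output grid:
  Row 0: ...#...  (6 black, running=6)
  Row 1: ##.#.##  (2 black, running=8)
  Row 2: .##.##.  (3 black, running=11)
  Row 3: #######  (0 black, running=11)
  Row 4: #######  (0 black, running=11)

Answer: 11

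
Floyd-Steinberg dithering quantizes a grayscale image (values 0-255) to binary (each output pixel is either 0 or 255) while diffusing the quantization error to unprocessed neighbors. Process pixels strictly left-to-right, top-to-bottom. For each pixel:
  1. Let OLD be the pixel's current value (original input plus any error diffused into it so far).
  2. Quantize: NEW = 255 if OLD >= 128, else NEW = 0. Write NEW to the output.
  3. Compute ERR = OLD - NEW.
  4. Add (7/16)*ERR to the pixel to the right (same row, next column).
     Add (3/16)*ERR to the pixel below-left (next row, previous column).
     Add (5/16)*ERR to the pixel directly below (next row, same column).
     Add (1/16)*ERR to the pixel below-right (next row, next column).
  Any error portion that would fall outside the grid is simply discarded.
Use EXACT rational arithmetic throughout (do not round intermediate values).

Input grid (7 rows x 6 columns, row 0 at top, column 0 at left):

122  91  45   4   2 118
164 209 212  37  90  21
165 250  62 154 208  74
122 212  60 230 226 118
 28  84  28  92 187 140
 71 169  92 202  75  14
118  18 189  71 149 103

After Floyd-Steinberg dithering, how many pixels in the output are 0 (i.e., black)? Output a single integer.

Answer: 24

Derivation:
(0,0): OLD=122 → NEW=0, ERR=122
(0,1): OLD=1155/8 → NEW=255, ERR=-885/8
(0,2): OLD=-435/128 → NEW=0, ERR=-435/128
(0,3): OLD=5147/2048 → NEW=0, ERR=5147/2048
(0,4): OLD=101565/32768 → NEW=0, ERR=101565/32768
(0,5): OLD=62576939/524288 → NEW=0, ERR=62576939/524288
(1,0): OLD=23217/128 → NEW=255, ERR=-9423/128
(1,1): OLD=152791/1024 → NEW=255, ERR=-108329/1024
(1,2): OLD=5184291/32768 → NEW=255, ERR=-3171549/32768
(1,3): OLD=-549273/131072 → NEW=0, ERR=-549273/131072
(1,4): OLD=936768725/8388608 → NEW=0, ERR=936768725/8388608
(1,5): OLD=14408109123/134217728 → NEW=0, ERR=14408109123/134217728
(2,0): OLD=2001453/16384 → NEW=0, ERR=2001453/16384
(2,1): OLD=129832767/524288 → NEW=255, ERR=-3860673/524288
(2,2): OLD=177289341/8388608 → NEW=0, ERR=177289341/8388608
(2,3): OLD=11866588885/67108864 → NEW=255, ERR=-5246171435/67108864
(2,4): OLD=490833568511/2147483648 → NEW=255, ERR=-56774761729/2147483648
(2,5): OLD=3537658830569/34359738368 → NEW=0, ERR=3537658830569/34359738368
(3,0): OLD=1332060637/8388608 → NEW=255, ERR=-807034403/8388608
(3,1): OLD=12026337817/67108864 → NEW=255, ERR=-5086422503/67108864
(3,2): OLD=9839222555/536870912 → NEW=0, ERR=9839222555/536870912
(3,3): OLD=7213912412689/34359738368 → NEW=255, ERR=-1547820871151/34359738368
(3,4): OLD=58397511809649/274877906944 → NEW=255, ERR=-11696354461071/274877906944
(3,5): OLD=571334190804223/4398046511104 → NEW=255, ERR=-550167669527297/4398046511104
(4,0): OLD=-17475872557/1073741824 → NEW=0, ERR=-17475872557/1073741824
(4,1): OLD=869599035063/17179869184 → NEW=0, ERR=869599035063/17179869184
(4,2): OLD=23468389562357/549755813888 → NEW=0, ERR=23468389562357/549755813888
(4,3): OLD=789590852417449/8796093022208 → NEW=0, ERR=789590852417449/8796093022208
(4,4): OLD=26276381415418681/140737488355328 → NEW=255, ERR=-9611678115189959/140737488355328
(4,5): OLD=153954866501169135/2251799813685248 → NEW=0, ERR=153954866501169135/2251799813685248
(5,0): OLD=20727058693653/274877906944 → NEW=0, ERR=20727058693653/274877906944
(5,1): OLD=1977311910012261/8796093022208 → NEW=255, ERR=-265691810650779/8796093022208
(5,2): OLD=7889742341163943/70368744177664 → NEW=0, ERR=7889742341163943/70368744177664
(5,3): OLD=605660096716504733/2251799813685248 → NEW=255, ERR=31451144226766493/2251799813685248
(5,4): OLD=352172924314605085/4503599627370496 → NEW=0, ERR=352172924314605085/4503599627370496
(5,5): OLD=4705991752058839361/72057594037927936 → NEW=0, ERR=4705991752058839361/72057594037927936
(6,0): OLD=19126277584960847/140737488355328 → NEW=255, ERR=-16761781945647793/140737488355328
(6,1): OLD=-40104713727128413/2251799813685248 → NEW=0, ERR=-40104713727128413/2251799813685248
(6,2): OLD=1954351186058555499/9007199254740992 → NEW=255, ERR=-342484623900397461/9007199254740992
(6,3): OLD=11586733436174929759/144115188075855872 → NEW=0, ERR=11586733436174929759/144115188075855872
(6,4): OLD=511274234059267812479/2305843009213693952 → NEW=255, ERR=-76715733290224145281/2305843009213693952
(6,5): OLD=4196290363731090717209/36893488147419103232 → NEW=0, ERR=4196290363731090717209/36893488147419103232
Output grid:
  Row 0: .#....  (5 black, running=5)
  Row 1: ###...  (3 black, running=8)
  Row 2: .#.##.  (3 black, running=11)
  Row 3: ##.###  (1 black, running=12)
  Row 4: ....#.  (5 black, running=17)
  Row 5: .#.#..  (4 black, running=21)
  Row 6: #.#.#.  (3 black, running=24)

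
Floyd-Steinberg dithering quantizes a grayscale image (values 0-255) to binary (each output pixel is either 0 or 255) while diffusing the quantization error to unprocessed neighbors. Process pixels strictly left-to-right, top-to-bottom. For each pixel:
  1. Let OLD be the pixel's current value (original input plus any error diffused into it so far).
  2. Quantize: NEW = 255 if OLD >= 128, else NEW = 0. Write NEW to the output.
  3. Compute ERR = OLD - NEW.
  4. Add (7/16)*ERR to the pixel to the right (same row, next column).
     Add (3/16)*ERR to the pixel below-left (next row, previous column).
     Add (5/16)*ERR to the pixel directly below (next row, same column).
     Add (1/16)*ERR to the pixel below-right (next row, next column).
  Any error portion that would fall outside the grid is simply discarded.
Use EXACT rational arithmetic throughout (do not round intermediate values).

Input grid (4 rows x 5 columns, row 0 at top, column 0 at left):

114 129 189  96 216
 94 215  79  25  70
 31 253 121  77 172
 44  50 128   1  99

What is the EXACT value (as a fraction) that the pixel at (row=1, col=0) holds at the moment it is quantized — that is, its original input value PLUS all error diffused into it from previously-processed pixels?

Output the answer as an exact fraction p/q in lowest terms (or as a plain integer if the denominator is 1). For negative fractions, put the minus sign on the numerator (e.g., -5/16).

Answer: 14765/128

Derivation:
(0,0): OLD=114 → NEW=0, ERR=114
(0,1): OLD=1431/8 → NEW=255, ERR=-609/8
(0,2): OLD=19929/128 → NEW=255, ERR=-12711/128
(0,3): OLD=107631/2048 → NEW=0, ERR=107631/2048
(0,4): OLD=7831305/32768 → NEW=255, ERR=-524535/32768
(1,0): OLD=14765/128 → NEW=0, ERR=14765/128
Target (1,0): original=94, with diffused error = 14765/128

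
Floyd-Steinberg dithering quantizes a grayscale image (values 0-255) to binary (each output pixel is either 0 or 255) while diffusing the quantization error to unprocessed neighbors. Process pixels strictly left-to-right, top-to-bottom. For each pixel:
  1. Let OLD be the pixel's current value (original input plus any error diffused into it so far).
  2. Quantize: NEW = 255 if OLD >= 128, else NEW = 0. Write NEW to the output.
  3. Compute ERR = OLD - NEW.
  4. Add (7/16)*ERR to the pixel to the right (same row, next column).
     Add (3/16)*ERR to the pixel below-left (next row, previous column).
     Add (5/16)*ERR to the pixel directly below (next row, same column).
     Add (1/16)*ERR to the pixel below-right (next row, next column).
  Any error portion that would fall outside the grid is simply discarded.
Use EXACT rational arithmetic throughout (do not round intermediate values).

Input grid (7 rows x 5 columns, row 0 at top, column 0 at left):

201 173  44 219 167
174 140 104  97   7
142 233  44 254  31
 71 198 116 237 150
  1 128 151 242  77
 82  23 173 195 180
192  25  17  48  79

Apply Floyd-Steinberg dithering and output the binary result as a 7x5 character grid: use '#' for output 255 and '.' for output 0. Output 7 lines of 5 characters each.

(0,0): OLD=201 → NEW=255, ERR=-54
(0,1): OLD=1195/8 → NEW=255, ERR=-845/8
(0,2): OLD=-283/128 → NEW=0, ERR=-283/128
(0,3): OLD=446531/2048 → NEW=255, ERR=-75709/2048
(0,4): OLD=4942293/32768 → NEW=255, ERR=-3413547/32768
(1,0): OLD=17577/128 → NEW=255, ERR=-15063/128
(1,1): OLD=52959/1024 → NEW=0, ERR=52959/1024
(1,2): OLD=3683211/32768 → NEW=0, ERR=3683211/32768
(1,3): OLD=15067151/131072 → NEW=0, ERR=15067151/131072
(1,4): OLD=47033805/2097152 → NEW=0, ERR=47033805/2097152
(2,0): OLD=1882885/16384 → NEW=0, ERR=1882885/16384
(2,1): OLD=164186439/524288 → NEW=255, ERR=30492999/524288
(2,2): OLD=1085127445/8388608 → NEW=255, ERR=-1053967595/8388608
(2,3): OLD=33042325743/134217728 → NEW=255, ERR=-1183194897/134217728
(2,4): OLD=88769209033/2147483648 → NEW=0, ERR=88769209033/2147483648
(3,0): OLD=988331765/8388608 → NEW=0, ERR=988331765/8388608
(3,1): OLD=16867503377/67108864 → NEW=255, ERR=-245256943/67108864
(3,2): OLD=165613721419/2147483648 → NEW=0, ERR=165613721419/2147483648
(3,3): OLD=1150548796771/4294967296 → NEW=255, ERR=55332136291/4294967296
(3,4): OLD=11545076318063/68719476736 → NEW=255, ERR=-5978390249617/68719476736
(4,0): OLD=39871241595/1073741824 → NEW=0, ERR=39871241595/1073741824
(4,1): OLD=5666856878651/34359738368 → NEW=255, ERR=-3094876405189/34359738368
(4,2): OLD=75800490490453/549755813888 → NEW=255, ERR=-64387242050987/549755813888
(4,3): OLD=1612272130936123/8796093022208 → NEW=255, ERR=-630731589726917/8796093022208
(4,4): OLD=2708815930640925/140737488355328 → NEW=0, ERR=2708815930640925/140737488355328
(5,0): OLD=42174746178449/549755813888 → NEW=0, ERR=42174746178449/549755813888
(5,1): OLD=38597799944243/4398046511104 → NEW=0, ERR=38597799944243/4398046511104
(5,2): OLD=17052492191703051/140737488355328 → NEW=0, ERR=17052492191703051/140737488355328
(5,3): OLD=124913298914815365/562949953421312 → NEW=255, ERR=-18638939207619195/562949953421312
(5,4): OLD=1504632788270340007/9007199254740992 → NEW=255, ERR=-792203021688612953/9007199254740992
(6,0): OLD=15313582129082177/70368744177664 → NEW=255, ERR=-2630447636222143/70368744177664
(6,1): OLD=87598588022892175/2251799813685248 → NEW=0, ERR=87598588022892175/2251799813685248
(6,2): OLD=2385973843898898837/36028797018963968 → NEW=0, ERR=2385973843898898837/36028797018963968
(6,3): OLD=33266474212231102503/576460752303423488 → NEW=0, ERR=33266474212231102503/576460752303423488
(6,4): OLD=688920469708186805713/9223372036854775808 → NEW=0, ERR=688920469708186805713/9223372036854775808
Row 0: ##.##
Row 1: #....
Row 2: .###.
Row 3: .#.##
Row 4: .###.
Row 5: ...##
Row 6: #....

Answer: ##.##
#....
.###.
.#.##
.###.
...##
#....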